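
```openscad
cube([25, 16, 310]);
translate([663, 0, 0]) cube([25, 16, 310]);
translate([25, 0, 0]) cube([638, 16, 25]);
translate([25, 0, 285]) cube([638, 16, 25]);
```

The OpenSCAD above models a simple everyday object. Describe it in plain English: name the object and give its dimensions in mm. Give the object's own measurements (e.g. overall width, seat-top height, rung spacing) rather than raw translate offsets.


A rectangular picture frame lying in the x–z plane (depth along y). The opening is 638 mm wide (x) by 260 mm tall (z), surrounded by a border 25 mm wide on all four sides. The frame is 16 mm deep and is made of two full-height vertical stiles with two horizontal rails fitted between them.


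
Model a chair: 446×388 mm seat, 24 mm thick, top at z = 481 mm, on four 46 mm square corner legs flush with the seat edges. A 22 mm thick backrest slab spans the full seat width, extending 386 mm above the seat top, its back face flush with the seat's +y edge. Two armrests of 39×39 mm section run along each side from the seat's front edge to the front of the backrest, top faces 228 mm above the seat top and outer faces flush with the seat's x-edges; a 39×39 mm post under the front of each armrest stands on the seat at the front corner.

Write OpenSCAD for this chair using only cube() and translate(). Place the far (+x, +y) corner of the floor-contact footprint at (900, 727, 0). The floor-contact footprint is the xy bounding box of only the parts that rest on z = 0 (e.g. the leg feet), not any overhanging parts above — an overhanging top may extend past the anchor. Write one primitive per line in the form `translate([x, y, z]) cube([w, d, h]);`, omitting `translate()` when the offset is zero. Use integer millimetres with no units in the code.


translate([454, 339, 457]) cube([446, 388, 24]);
translate([454, 339, 0]) cube([46, 46, 457]);
translate([854, 339, 0]) cube([46, 46, 457]);
translate([454, 681, 0]) cube([46, 46, 457]);
translate([854, 681, 0]) cube([46, 46, 457]);
translate([454, 705, 481]) cube([446, 22, 386]);
translate([454, 339, 670]) cube([39, 366, 39]);
translate([861, 339, 670]) cube([39, 366, 39]);
translate([454, 339, 481]) cube([39, 39, 189]);
translate([861, 339, 481]) cube([39, 39, 189]);


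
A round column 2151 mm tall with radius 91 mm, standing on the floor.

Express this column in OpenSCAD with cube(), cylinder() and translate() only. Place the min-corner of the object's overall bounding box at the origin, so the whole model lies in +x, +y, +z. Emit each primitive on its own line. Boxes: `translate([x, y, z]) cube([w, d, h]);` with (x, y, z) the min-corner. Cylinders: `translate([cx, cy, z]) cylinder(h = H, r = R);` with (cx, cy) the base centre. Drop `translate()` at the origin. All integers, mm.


translate([91, 91, 0]) cylinder(h = 2151, r = 91);


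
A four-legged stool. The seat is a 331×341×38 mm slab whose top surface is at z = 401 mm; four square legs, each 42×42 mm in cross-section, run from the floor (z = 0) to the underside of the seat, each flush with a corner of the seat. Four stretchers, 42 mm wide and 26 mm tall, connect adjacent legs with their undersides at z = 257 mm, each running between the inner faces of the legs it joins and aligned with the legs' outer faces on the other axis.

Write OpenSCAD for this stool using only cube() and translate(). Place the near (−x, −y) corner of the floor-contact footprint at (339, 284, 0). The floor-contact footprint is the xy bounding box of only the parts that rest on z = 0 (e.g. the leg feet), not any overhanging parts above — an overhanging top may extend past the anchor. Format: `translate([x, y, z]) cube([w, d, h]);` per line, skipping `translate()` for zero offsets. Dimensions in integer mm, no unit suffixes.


// leg_h = 401 - 38 = 363
// stretcher span = 331 - 2*42 = 247
translate([339, 284, 363]) cube([331, 341, 38]);
translate([339, 284, 0]) cube([42, 42, 363]);
translate([628, 284, 0]) cube([42, 42, 363]);
translate([339, 583, 0]) cube([42, 42, 363]);
translate([628, 583, 0]) cube([42, 42, 363]);
translate([381, 284, 257]) cube([247, 42, 26]);
translate([381, 583, 257]) cube([247, 42, 26]);
translate([339, 326, 257]) cube([42, 257, 26]);
translate([628, 326, 257]) cube([42, 257, 26]);


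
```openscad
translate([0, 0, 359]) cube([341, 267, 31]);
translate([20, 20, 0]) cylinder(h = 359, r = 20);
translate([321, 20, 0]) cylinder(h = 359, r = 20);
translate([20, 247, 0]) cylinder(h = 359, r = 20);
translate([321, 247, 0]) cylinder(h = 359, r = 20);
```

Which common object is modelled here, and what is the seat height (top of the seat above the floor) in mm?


A stool. The seat height is 390 mm.

A 341×267×31 slab at z = 359 on four corner cylinders — a stool. The seat top is 359 + 31 = 390 mm.


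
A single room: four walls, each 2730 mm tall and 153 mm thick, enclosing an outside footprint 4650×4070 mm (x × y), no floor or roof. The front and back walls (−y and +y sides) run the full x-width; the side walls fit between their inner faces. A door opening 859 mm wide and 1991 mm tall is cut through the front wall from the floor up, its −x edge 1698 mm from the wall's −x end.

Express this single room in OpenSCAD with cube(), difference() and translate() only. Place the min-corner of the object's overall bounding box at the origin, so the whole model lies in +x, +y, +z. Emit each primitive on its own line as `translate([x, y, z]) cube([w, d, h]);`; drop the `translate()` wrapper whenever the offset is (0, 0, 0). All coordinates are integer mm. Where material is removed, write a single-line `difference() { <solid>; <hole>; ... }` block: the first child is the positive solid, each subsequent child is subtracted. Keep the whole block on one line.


difference() { cube([4650, 153, 2730]); translate([1698, 0, 0]) cube([859, 153, 1991]); }
translate([0, 3917, 0]) cube([4650, 153, 2730]);
translate([0, 153, 0]) cube([153, 3764, 2730]);
translate([4497, 153, 0]) cube([153, 3764, 2730]);


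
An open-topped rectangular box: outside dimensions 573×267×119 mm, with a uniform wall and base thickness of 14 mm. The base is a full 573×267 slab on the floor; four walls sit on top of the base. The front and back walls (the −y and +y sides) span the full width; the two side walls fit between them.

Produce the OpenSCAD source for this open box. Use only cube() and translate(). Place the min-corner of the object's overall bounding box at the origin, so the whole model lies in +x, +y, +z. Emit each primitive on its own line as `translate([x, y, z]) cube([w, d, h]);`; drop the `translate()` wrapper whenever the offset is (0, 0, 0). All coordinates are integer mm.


cube([573, 267, 14]);
translate([0, 0, 14]) cube([573, 14, 105]);
translate([0, 253, 14]) cube([573, 14, 105]);
translate([0, 14, 14]) cube([14, 239, 105]);
translate([559, 14, 14]) cube([14, 239, 105]);


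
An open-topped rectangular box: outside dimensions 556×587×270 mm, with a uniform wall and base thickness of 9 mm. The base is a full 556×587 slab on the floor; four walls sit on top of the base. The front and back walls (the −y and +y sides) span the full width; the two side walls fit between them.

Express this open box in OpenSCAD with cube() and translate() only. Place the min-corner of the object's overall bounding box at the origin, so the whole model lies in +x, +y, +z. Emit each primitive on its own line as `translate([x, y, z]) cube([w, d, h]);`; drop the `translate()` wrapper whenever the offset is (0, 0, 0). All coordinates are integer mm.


cube([556, 587, 9]);
translate([0, 0, 9]) cube([556, 9, 261]);
translate([0, 578, 9]) cube([556, 9, 261]);
translate([0, 9, 9]) cube([9, 569, 261]);
translate([547, 9, 9]) cube([9, 569, 261]);


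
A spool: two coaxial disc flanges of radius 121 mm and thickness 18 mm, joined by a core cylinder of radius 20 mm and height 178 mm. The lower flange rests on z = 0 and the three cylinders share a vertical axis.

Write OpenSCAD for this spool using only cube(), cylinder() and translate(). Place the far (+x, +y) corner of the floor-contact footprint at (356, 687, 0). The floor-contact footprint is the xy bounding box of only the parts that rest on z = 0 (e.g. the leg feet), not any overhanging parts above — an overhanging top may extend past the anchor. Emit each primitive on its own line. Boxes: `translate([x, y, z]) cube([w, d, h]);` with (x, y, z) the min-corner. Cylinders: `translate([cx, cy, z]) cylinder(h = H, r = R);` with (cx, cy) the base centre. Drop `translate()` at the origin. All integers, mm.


translate([235, 566, 0]) cylinder(h = 18, r = 121);
translate([235, 566, 18]) cylinder(h = 178, r = 20);
translate([235, 566, 196]) cylinder(h = 18, r = 121);


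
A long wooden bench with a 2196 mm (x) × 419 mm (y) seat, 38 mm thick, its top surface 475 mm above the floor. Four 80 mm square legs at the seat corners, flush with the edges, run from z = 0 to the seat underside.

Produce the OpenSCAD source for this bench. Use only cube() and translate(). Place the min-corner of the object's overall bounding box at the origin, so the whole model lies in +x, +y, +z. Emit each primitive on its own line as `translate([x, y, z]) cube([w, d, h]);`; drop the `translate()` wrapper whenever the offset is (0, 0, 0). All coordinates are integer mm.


translate([0, 0, 437]) cube([2196, 419, 38]);
cube([80, 80, 437]);
translate([0, 339, 0]) cube([80, 80, 437]);
translate([2116, 0, 0]) cube([80, 80, 437]);
translate([2116, 339, 0]) cube([80, 80, 437]);


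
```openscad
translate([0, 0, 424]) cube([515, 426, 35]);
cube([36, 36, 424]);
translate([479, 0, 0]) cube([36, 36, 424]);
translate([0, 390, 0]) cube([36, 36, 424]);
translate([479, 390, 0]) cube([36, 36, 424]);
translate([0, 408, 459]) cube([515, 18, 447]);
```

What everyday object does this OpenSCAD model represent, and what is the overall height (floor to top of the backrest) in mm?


A chair. The overall height is 906 mm.

A slab on four corner posts with a tall panel at the back — a chair. The seat slab sits at z = 424 with thickness 35, and the 447 mm backrest starts at the seat top, so the overall height is 424 + 35 + 447 = 906 mm.


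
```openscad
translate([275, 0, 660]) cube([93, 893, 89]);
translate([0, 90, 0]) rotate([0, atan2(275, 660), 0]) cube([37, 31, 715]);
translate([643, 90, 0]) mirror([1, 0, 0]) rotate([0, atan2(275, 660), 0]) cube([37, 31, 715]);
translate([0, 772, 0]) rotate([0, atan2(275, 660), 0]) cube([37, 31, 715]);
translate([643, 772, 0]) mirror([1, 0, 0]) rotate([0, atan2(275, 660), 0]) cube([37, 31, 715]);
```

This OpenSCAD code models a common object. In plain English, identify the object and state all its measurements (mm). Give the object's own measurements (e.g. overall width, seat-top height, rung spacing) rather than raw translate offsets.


A sawhorse. A 93×893×89 mm beam (x, y, z) sits on two A-frame leg pairs. Each pair is two raked legs of 37×31 mm section (31 mm along y) splaying symmetrically in x. Each leg rises 660 mm vertically over 275 mm of horizontal reach and is 715 mm long along its own axis. Every leg's outer bottom edge rests on the floor and its outer top edge meets a bottom edge of the beam — the left legs (tilting toward +x) meet the beam's −x bottom edge, the right legs (their mirror images, tilting toward −x) meet its +x bottom edge — so the leg tops tuck under the beam, the beam's underside is 660 mm above the floor, and the feet are 643 mm apart outside-to-outside with the beam centred between them. The two leg pairs are set in 90 mm from either end of the beam.


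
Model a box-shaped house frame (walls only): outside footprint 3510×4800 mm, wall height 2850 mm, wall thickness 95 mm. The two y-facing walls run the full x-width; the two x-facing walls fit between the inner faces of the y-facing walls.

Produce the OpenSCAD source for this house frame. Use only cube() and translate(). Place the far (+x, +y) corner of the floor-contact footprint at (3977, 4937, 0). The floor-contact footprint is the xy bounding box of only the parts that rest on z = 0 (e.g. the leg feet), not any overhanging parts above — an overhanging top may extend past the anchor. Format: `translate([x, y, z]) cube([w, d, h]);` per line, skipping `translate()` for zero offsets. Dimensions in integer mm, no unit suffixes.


translate([467, 137, 0]) cube([3510, 95, 2850]);
translate([467, 4842, 0]) cube([3510, 95, 2850]);
translate([467, 232, 0]) cube([95, 4610, 2850]);
translate([3882, 232, 0]) cube([95, 4610, 2850]);


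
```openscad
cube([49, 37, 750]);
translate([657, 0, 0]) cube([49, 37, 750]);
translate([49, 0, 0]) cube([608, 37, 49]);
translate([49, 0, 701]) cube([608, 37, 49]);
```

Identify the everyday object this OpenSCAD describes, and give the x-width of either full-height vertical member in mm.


A picture frame. The border width is 49 mm.

Four thin pieces enclosing a rectangular opening — a picture frame. The two full-height stiles are 750 mm tall; the top rail sits at z = 701 and is 49 mm tall, so the border above the opening is 750 − 701 = 49 mm, matching the stile x-width.


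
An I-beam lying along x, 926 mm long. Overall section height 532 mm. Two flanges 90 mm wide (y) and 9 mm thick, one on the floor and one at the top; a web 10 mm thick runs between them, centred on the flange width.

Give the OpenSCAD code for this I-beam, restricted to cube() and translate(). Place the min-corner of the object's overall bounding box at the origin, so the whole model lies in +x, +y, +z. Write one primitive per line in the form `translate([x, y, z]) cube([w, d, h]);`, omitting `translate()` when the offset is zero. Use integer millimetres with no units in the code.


cube([926, 90, 9]);
translate([0, 40, 9]) cube([926, 10, 514]);
translate([0, 0, 523]) cube([926, 90, 9]);


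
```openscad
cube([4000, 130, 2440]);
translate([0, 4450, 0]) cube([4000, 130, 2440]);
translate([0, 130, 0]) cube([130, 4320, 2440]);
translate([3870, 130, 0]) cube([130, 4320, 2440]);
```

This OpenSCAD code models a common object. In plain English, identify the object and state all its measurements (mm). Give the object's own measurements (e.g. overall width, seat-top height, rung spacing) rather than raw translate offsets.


The wall frame of a small rectangular building: four walls, each 2440 mm tall and 130 mm thick, enclosing a footprint 4000 mm (x) by 4580 mm (y) outside-to-outside, with no floor or roof. The front and back walls (the −y and +y sides) span the full width; the two side walls fit between them.


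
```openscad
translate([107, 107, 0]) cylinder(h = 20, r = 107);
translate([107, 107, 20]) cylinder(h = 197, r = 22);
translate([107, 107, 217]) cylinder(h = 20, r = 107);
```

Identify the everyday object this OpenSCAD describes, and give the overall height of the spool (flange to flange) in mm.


A spool. The overall height is 237 mm.

Three coaxial cylinders, large–small–large — a spool. Two 20 mm flanges and a 197 mm core give 20 + 197 + 20 = 237 mm.


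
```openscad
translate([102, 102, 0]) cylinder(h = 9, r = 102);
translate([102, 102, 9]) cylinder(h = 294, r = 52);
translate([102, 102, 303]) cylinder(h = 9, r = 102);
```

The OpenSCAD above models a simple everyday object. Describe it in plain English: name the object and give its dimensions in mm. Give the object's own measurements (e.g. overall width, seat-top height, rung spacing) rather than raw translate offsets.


A spool: two coaxial disc flanges of radius 102 mm and thickness 9 mm, joined by a core cylinder of radius 52 mm and height 294 mm. The lower flange rests on z = 0 and the three cylinders share a vertical axis.


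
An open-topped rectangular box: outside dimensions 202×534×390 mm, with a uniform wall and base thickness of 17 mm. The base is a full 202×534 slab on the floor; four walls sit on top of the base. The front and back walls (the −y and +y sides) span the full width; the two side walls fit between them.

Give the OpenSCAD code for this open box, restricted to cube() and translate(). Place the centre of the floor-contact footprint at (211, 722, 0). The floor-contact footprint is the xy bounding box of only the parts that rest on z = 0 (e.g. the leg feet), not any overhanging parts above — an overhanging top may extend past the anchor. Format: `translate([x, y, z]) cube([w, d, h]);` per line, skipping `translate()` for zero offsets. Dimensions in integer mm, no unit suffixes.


translate([110, 455, 0]) cube([202, 534, 17]);
translate([110, 455, 17]) cube([202, 17, 373]);
translate([110, 972, 17]) cube([202, 17, 373]);
translate([110, 472, 17]) cube([17, 500, 373]);
translate([295, 472, 17]) cube([17, 500, 373]);


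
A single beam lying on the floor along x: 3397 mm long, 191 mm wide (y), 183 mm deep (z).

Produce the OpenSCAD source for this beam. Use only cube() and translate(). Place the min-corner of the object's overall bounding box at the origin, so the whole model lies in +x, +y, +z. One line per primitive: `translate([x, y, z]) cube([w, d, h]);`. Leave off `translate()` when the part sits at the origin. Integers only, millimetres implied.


cube([3397, 191, 183]);


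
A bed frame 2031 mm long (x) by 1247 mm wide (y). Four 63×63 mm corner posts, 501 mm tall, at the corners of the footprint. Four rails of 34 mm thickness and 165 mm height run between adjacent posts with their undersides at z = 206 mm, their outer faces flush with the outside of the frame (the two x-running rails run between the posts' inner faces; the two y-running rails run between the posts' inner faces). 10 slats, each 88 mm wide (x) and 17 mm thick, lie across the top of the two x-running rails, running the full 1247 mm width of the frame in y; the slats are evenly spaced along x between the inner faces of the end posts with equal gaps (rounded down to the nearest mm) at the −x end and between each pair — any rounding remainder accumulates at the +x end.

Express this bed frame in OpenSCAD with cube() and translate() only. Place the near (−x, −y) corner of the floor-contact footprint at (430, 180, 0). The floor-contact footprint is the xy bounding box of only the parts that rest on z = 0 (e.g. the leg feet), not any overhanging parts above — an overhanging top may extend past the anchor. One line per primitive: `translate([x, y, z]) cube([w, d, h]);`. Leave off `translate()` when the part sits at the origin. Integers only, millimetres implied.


translate([430, 180, 0]) cube([63, 63, 501]);
translate([430, 1364, 0]) cube([63, 63, 501]);
translate([2398, 180, 0]) cube([63, 63, 501]);
translate([2398, 1364, 0]) cube([63, 63, 501]);
translate([493, 180, 206]) cube([1905, 34, 165]);
translate([493, 1393, 206]) cube([1905, 34, 165]);
translate([430, 243, 206]) cube([34, 1121, 165]);
translate([2427, 243, 206]) cube([34, 1121, 165]);
translate([586, 180, 371]) cube([88, 1247, 17]);
translate([767, 180, 371]) cube([88, 1247, 17]);
translate([948, 180, 371]) cube([88, 1247, 17]);
translate([1129, 180, 371]) cube([88, 1247, 17]);
translate([1310, 180, 371]) cube([88, 1247, 17]);
translate([1491, 180, 371]) cube([88, 1247, 17]);
translate([1672, 180, 371]) cube([88, 1247, 17]);
translate([1853, 180, 371]) cube([88, 1247, 17]);
translate([2034, 180, 371]) cube([88, 1247, 17]);
translate([2215, 180, 371]) cube([88, 1247, 17]);


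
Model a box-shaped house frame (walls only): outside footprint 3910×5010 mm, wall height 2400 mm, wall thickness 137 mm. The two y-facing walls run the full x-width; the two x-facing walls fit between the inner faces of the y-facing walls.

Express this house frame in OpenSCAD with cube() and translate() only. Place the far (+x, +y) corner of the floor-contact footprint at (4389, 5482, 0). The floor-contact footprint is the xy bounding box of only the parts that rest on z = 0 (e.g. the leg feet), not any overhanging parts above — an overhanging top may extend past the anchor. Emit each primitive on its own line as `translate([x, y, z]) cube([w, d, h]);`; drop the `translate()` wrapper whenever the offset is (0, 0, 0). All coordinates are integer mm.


translate([479, 472, 0]) cube([3910, 137, 2400]);
translate([479, 5345, 0]) cube([3910, 137, 2400]);
translate([479, 609, 0]) cube([137, 4736, 2400]);
translate([4252, 609, 0]) cube([137, 4736, 2400]);


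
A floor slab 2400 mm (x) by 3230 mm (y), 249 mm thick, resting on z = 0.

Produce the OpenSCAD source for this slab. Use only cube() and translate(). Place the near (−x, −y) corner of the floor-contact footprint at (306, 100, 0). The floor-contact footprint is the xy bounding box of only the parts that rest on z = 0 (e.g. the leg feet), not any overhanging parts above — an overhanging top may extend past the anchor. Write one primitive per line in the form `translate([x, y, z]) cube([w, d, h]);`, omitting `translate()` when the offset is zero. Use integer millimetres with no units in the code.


translate([306, 100, 0]) cube([2400, 3230, 249]);


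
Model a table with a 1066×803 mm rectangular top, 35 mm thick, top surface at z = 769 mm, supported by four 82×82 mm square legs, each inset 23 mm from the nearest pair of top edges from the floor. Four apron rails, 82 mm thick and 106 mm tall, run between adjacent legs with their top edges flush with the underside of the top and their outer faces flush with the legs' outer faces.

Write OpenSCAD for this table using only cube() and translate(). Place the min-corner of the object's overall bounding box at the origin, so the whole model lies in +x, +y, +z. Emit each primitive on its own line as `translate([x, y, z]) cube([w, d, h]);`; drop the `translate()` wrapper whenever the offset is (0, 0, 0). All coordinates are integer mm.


translate([0, 0, 734]) cube([1066, 803, 35]);
translate([23, 23, 0]) cube([82, 82, 734]);
translate([961, 23, 0]) cube([82, 82, 734]);
translate([23, 698, 0]) cube([82, 82, 734]);
translate([961, 698, 0]) cube([82, 82, 734]);
translate([105, 23, 628]) cube([856, 82, 106]);
translate([105, 698, 628]) cube([856, 82, 106]);
translate([23, 105, 628]) cube([82, 593, 106]);
translate([961, 105, 628]) cube([82, 593, 106]);


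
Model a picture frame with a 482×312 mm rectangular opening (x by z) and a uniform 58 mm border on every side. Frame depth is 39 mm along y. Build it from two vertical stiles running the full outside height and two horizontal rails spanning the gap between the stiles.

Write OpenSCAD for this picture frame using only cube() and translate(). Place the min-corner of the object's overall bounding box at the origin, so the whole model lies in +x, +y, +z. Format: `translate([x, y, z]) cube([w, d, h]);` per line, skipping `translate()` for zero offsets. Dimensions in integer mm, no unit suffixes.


cube([58, 39, 428]);
translate([540, 0, 0]) cube([58, 39, 428]);
translate([58, 0, 0]) cube([482, 39, 58]);
translate([58, 0, 370]) cube([482, 39, 58]);


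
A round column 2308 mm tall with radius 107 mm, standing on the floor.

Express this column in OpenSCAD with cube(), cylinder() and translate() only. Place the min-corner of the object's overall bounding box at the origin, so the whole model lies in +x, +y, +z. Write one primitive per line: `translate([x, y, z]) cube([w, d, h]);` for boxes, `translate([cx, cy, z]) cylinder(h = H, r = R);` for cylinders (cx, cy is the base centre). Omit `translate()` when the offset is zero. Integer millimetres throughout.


translate([107, 107, 0]) cylinder(h = 2308, r = 107);


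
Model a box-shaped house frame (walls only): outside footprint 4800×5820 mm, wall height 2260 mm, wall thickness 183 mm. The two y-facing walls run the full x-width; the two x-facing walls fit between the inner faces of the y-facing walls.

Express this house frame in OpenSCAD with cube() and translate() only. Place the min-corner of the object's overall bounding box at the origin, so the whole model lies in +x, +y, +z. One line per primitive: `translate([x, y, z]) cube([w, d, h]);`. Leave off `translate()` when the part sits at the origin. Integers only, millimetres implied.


cube([4800, 183, 2260]);
translate([0, 5637, 0]) cube([4800, 183, 2260]);
translate([0, 183, 0]) cube([183, 5454, 2260]);
translate([4617, 183, 0]) cube([183, 5454, 2260]);


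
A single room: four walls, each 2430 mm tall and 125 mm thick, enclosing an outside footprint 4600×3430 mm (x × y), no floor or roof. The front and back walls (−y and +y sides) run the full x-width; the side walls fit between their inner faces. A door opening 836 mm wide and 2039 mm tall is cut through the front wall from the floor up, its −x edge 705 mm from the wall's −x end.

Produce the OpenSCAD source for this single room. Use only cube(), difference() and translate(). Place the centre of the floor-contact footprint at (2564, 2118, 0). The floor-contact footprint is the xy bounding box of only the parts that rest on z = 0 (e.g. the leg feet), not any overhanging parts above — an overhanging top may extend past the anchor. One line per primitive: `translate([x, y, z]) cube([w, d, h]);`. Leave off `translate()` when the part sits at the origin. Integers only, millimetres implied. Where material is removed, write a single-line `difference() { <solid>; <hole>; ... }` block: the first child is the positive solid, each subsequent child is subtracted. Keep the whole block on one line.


difference() { translate([264, 403, 0]) cube([4600, 125, 2430]); translate([969, 403, 0]) cube([836, 125, 2039]); }
translate([264, 3708, 0]) cube([4600, 125, 2430]);
translate([264, 528, 0]) cube([125, 3180, 2430]);
translate([4739, 528, 0]) cube([125, 3180, 2430]);


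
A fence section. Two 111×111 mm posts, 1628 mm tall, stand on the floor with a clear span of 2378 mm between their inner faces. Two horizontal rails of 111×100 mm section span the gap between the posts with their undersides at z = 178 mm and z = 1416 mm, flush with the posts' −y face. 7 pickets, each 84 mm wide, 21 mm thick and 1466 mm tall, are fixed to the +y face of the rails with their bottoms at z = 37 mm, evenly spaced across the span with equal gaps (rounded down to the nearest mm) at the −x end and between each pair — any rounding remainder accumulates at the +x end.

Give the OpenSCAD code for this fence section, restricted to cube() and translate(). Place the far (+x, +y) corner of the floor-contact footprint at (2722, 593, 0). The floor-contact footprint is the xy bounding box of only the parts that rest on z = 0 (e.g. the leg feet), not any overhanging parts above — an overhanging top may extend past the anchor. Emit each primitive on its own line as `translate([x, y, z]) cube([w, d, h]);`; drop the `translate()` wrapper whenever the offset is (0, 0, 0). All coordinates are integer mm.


translate([122, 482, 0]) cube([111, 111, 1628]);
translate([2611, 482, 0]) cube([111, 111, 1628]);
translate([233, 482, 178]) cube([2378, 111, 100]);
translate([233, 482, 1416]) cube([2378, 111, 100]);
translate([456, 593, 37]) cube([84, 21, 1466]);
translate([763, 593, 37]) cube([84, 21, 1466]);
translate([1070, 593, 37]) cube([84, 21, 1466]);
translate([1377, 593, 37]) cube([84, 21, 1466]);
translate([1684, 593, 37]) cube([84, 21, 1466]);
translate([1991, 593, 37]) cube([84, 21, 1466]);
translate([2298, 593, 37]) cube([84, 21, 1466]);


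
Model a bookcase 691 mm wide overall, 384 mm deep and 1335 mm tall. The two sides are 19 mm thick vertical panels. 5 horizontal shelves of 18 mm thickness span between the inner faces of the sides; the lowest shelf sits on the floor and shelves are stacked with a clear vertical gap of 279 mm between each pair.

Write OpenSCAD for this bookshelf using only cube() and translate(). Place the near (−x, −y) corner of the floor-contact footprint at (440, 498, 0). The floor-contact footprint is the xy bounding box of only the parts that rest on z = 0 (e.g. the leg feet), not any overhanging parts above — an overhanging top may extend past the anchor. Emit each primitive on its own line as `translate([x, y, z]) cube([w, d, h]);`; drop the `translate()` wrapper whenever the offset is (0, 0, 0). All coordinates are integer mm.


translate([440, 498, 0]) cube([19, 384, 1335]);
translate([1112, 498, 0]) cube([19, 384, 1335]);
translate([459, 498, 0]) cube([653, 384, 18]);
translate([459, 498, 297]) cube([653, 384, 18]);
translate([459, 498, 594]) cube([653, 384, 18]);
translate([459, 498, 891]) cube([653, 384, 18]);
translate([459, 498, 1188]) cube([653, 384, 18]);


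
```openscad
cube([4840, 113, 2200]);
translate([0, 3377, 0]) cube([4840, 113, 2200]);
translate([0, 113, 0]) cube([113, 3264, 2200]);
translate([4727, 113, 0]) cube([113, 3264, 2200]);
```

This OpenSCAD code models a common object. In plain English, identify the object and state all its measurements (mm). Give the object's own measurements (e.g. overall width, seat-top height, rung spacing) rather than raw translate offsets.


The wall frame of a small rectangular building: four walls, each 2200 mm tall and 113 mm thick, enclosing a footprint 4840 mm (x) by 3490 mm (y) outside-to-outside, with no floor or roof. The front and back walls (the −y and +y sides) span the full width; the two side walls fit between them.


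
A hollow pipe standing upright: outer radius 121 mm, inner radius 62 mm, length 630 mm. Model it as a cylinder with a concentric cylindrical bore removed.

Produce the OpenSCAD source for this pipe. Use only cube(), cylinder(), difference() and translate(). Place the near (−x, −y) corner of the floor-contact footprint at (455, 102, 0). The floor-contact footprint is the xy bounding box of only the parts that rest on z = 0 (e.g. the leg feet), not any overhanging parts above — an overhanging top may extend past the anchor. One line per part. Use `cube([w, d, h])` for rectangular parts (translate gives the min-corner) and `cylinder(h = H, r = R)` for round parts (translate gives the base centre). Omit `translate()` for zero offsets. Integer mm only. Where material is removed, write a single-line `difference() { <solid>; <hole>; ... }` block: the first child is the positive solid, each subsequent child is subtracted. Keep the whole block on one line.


difference() { translate([576, 223, 0]) cylinder(h = 630, r = 121); translate([576, 223, 0]) cylinder(h = 630, r = 62); }


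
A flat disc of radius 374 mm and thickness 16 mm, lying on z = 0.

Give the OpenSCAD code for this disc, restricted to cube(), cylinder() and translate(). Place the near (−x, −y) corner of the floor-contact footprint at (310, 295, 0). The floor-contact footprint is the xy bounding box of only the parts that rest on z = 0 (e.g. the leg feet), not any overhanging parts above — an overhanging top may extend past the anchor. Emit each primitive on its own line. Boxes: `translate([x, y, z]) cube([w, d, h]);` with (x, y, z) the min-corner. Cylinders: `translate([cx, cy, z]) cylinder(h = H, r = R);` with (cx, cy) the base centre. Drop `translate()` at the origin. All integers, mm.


translate([684, 669, 0]) cylinder(h = 16, r = 374);


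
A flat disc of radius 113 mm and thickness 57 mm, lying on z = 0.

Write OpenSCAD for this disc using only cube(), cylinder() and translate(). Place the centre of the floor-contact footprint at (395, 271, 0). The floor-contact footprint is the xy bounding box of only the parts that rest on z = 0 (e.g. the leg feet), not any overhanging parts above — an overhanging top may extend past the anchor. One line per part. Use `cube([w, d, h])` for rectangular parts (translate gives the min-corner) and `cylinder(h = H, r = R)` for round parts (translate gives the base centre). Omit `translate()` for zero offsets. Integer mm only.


translate([395, 271, 0]) cylinder(h = 57, r = 113);


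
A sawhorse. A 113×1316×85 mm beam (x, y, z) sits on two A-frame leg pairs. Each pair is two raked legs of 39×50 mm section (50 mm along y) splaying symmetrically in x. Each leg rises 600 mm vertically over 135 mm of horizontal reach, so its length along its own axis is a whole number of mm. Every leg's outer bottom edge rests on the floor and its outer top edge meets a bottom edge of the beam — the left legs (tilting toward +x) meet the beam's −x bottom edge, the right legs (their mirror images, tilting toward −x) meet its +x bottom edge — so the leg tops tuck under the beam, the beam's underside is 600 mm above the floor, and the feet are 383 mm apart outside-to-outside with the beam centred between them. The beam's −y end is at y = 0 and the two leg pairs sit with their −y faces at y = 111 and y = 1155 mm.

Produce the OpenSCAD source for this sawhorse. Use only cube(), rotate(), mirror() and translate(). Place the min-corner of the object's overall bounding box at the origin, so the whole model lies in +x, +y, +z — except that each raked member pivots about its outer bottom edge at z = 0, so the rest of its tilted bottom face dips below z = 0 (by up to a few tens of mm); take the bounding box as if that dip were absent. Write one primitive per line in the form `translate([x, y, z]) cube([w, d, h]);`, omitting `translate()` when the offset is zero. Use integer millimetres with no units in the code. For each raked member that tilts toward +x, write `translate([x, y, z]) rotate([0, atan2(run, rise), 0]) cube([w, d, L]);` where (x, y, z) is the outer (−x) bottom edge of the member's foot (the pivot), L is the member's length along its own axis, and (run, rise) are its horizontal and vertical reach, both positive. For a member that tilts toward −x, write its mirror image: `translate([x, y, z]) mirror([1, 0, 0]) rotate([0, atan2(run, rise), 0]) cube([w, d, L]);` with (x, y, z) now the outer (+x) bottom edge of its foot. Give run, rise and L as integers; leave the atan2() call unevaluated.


// leg length = √(135² + 600²) = 615
// right-leg outer foot x = 2·135 + 113 = 383
// beam min-corner = (135, 0, 600)
translate([135, 0, 600]) cube([113, 1316, 85]);
translate([0, 111, 0]) rotate([0, atan2(135, 600), 0]) cube([39, 50, 615]);
translate([383, 111, 0]) mirror([1, 0, 0]) rotate([0, atan2(135, 600), 0]) cube([39, 50, 615]);
translate([0, 1155, 0]) rotate([0, atan2(135, 600), 0]) cube([39, 50, 615]);
translate([383, 1155, 0]) mirror([1, 0, 0]) rotate([0, atan2(135, 600), 0]) cube([39, 50, 615]);


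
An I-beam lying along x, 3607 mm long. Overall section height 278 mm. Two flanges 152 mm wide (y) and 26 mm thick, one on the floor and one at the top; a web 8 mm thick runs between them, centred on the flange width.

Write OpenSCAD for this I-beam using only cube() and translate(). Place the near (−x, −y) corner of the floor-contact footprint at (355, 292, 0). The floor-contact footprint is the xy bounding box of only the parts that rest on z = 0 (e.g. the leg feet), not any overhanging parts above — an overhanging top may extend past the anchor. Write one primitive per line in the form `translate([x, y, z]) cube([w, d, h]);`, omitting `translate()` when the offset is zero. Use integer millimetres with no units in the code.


translate([355, 292, 0]) cube([3607, 152, 26]);
translate([355, 364, 26]) cube([3607, 8, 226]);
translate([355, 292, 252]) cube([3607, 152, 26]);


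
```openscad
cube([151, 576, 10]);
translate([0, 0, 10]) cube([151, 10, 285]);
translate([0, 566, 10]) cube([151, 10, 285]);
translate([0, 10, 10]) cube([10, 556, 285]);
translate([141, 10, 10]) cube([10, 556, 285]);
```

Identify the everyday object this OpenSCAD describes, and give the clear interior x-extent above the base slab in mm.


An open box. The internal width is 131 mm.

A 151×576 base slab with four walls standing on it — an open box. The base is 151 mm wide and the walls are 10 mm thick, so the internal width is 151 − 2 × 10 = 131 mm.


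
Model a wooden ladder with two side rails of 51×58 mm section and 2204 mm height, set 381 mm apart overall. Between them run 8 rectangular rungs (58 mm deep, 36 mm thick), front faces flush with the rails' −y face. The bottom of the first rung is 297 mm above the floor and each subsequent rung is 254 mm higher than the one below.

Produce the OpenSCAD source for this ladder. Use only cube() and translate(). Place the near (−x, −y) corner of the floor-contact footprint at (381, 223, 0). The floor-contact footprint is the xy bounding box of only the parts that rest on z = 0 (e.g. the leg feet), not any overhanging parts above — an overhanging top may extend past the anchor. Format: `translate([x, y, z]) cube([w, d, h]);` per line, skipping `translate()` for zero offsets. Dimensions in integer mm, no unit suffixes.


translate([381, 223, 0]) cube([51, 58, 2204]);
translate([711, 223, 0]) cube([51, 58, 2204]);
translate([432, 223, 297]) cube([279, 58, 36]);
translate([432, 223, 551]) cube([279, 58, 36]);
translate([432, 223, 805]) cube([279, 58, 36]);
translate([432, 223, 1059]) cube([279, 58, 36]);
translate([432, 223, 1313]) cube([279, 58, 36]);
translate([432, 223, 1567]) cube([279, 58, 36]);
translate([432, 223, 1821]) cube([279, 58, 36]);
translate([432, 223, 2075]) cube([279, 58, 36]);


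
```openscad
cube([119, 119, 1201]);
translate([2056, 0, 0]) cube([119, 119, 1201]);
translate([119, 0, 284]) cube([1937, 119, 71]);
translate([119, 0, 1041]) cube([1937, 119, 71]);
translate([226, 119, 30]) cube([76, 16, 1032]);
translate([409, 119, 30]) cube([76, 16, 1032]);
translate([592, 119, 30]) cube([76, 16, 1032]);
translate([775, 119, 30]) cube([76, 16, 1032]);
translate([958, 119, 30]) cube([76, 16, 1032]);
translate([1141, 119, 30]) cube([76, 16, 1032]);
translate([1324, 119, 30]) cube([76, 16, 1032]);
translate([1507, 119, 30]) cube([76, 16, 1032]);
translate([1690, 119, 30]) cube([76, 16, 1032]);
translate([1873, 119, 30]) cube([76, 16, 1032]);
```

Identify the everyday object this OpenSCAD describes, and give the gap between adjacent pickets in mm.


A fence section. The picket gap is 107 mm.

Two posts, two rails, 10 pickets — a fence section. Span 1937 mm holds 10 pickets of 76 mm with 11 equal gaps: ⌊(1937 − 10·76) / 11⌋ = 107 mm.


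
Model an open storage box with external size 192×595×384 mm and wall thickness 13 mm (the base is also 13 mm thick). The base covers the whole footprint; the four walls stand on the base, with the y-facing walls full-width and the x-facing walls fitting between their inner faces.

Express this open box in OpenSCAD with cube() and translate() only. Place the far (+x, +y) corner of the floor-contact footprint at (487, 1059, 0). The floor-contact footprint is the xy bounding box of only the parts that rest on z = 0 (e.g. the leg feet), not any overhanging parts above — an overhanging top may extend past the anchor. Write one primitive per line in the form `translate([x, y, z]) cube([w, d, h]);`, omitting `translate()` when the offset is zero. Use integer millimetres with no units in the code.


translate([295, 464, 0]) cube([192, 595, 13]);
translate([295, 464, 13]) cube([192, 13, 371]);
translate([295, 1046, 13]) cube([192, 13, 371]);
translate([295, 477, 13]) cube([13, 569, 371]);
translate([474, 477, 13]) cube([13, 569, 371]);


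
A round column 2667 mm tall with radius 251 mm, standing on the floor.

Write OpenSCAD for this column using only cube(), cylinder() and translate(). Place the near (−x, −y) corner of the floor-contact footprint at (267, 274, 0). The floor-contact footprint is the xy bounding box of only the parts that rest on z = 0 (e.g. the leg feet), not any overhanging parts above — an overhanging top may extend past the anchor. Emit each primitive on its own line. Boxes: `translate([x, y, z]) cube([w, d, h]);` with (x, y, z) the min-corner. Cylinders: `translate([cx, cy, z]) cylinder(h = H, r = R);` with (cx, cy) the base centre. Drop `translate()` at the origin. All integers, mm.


translate([518, 525, 0]) cylinder(h = 2667, r = 251);


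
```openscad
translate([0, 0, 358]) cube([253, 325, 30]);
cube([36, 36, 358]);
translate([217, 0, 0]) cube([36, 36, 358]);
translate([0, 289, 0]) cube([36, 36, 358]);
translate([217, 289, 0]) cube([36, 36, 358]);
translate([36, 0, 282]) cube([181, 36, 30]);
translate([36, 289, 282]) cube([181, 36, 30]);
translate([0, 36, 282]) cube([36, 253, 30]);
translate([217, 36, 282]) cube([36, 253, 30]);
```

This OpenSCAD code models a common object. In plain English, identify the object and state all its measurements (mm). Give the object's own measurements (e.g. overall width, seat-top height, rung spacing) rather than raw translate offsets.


A simple wooden stool: a rectangular seat 253 mm (x) by 325 mm (y), 30 mm thick, top face at z = 388 mm, on four square legs, each 36×36 mm in cross-section. The legs rest on z = 0, each flush with a corner of the seat. Four stretchers, 36 mm wide and 30 mm tall, connect adjacent legs with their undersides at z = 282 mm, each running between the inner faces of the legs it joins and aligned with the legs' outer faces on the other axis.
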